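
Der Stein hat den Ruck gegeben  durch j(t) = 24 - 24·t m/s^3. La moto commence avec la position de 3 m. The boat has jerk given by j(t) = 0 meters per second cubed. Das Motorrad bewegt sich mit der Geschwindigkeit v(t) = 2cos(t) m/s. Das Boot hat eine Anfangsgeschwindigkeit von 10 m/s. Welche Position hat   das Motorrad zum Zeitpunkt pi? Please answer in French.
Nous devons intégrer notre équation de la vitesse v(t) = 2·cos(t) 1 fois. En intégrant la vitesse et en utilisant la condition initiale x(0) = 3, nous obtenons x(t) = 2·sin(t) + 3. En utilisant x(t) = 2·sin(t) + 3 et en substituant t = pi, nous trouvons x = 3.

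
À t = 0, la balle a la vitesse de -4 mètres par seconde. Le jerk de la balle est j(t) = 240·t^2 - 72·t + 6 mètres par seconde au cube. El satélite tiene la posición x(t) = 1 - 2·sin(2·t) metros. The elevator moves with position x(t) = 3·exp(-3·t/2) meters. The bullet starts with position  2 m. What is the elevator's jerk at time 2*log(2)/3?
To solve this, we need to take 3 derivatives of our position equation x(t) = 3·exp(-3·t/2). The derivative of position gives velocity: v(t) = -9·exp(-3·t/2)/2. Differentiating velocity, we get acceleration: a(t) = 27·exp(-3·t/2)/4. The derivative of acceleration gives jerk: j(t) = -81·exp(-3·t/2)/8. Using j(t) = -81·exp(-3·t/2)/8 and substituting t = 2*log(2)/3, we find j = -81/16.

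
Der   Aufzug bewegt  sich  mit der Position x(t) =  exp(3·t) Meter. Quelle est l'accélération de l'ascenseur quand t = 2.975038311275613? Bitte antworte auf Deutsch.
Um dies zu lösen, müssen wir 2 Ableitungen unserer Gleichung für die Position x(t) = exp(3·t) nehmen. Durch Ableiten von der Position erhalten wir die Geschwindigkeit: v(t) = 3·exp(3·t). Mit d/dt von v(t) finden wir a(t) = 9·exp(3·t). Wir haben die Beschleunigung a(t) = 9·exp(3·t). Durch Einsetzen von t = 2.975038311275613: a(2.975038311275613) = 67666.0266653168.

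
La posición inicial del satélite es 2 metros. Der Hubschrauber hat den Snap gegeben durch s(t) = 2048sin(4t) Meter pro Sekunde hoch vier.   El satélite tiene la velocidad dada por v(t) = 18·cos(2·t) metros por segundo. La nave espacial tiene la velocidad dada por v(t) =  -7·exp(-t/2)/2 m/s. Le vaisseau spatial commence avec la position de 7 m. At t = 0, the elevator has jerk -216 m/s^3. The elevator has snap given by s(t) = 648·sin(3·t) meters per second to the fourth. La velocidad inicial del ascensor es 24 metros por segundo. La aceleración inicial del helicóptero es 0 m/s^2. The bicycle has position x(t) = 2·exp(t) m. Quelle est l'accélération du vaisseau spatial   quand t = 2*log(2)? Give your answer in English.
Starting from velocity v(t) = -7·exp(-t/2)/2, we take 1 derivative. The derivative of velocity gives acceleration: a(t) = 7·exp(-t/2)/4. From the given acceleration equation a(t) = 7·exp(-t/2)/4, we substitute t = 2*log(2) to get a = 7/8.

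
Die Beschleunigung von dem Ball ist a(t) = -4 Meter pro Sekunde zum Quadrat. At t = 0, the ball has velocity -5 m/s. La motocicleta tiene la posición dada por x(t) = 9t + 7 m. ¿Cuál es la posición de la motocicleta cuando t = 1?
Usando x(t) = 9·t + 7 y sustituyendo t = 1, encontramos x = 16.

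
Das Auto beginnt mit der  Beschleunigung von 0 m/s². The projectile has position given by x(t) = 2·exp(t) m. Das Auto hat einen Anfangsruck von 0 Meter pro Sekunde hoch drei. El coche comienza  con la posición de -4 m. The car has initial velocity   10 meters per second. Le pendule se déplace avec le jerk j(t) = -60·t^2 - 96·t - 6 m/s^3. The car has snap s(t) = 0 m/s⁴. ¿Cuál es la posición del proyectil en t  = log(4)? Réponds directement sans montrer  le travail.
x(log(4)) = 8.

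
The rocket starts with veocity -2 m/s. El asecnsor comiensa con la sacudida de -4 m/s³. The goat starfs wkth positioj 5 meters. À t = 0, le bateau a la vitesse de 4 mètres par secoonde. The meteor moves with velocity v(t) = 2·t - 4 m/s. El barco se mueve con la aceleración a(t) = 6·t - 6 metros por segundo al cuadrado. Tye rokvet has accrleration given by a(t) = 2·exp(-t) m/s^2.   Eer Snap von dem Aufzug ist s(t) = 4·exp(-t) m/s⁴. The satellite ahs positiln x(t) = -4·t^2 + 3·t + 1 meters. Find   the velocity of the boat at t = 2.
We must find the integral of our acceleration equation a(t) = 6·t - 6 1 time. Taking ∫a(t)dt and applying v(0) = 4, we find v(t) = 3·t^2 - 6·t + 4. Using v(t) = 3·t^2 - 6·t + 4 and substituting t = 2, we find v = 4.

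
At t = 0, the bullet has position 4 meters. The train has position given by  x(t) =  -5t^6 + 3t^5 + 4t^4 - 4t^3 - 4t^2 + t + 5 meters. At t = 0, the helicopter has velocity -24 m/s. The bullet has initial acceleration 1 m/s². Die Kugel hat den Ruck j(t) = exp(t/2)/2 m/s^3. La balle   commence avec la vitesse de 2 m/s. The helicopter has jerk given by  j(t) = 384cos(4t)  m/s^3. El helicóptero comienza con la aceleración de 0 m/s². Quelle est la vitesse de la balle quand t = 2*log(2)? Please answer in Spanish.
Necesitamos integrar nuestra ecuación de la sacudida j(t) = exp(t/2)/2 2 veces. Integrando la sacudida y usando la condición inicial a(0) = 1, obtenemos a(t) = exp(t/2). La integral de la aceleración es la velocidad. Usando v(0) = 2, obtenemos v(t) = 2·exp(t/2). Tenemos la velocidad v(t) = 2·exp(t/2). Sustituyendo t = 2*log(2): v(2*log(2)) = 4.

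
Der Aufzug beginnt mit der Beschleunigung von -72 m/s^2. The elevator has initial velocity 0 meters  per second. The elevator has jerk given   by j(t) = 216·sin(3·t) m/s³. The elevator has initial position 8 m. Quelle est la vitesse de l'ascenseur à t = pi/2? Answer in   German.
Wir müssen unsere Gleichung für den Ruck j(t) = 216·sin(3·t) 2-mal integrieren. Die Stammfunktion von dem Ruck, mit a(0) = -72, ergibt die Beschleunigung: a(t) = -72·cos(3·t). Mit ∫a(t)dt und Anwendung von v(0) = 0, finden wir v(t) = -24·sin(3·t). Aus der Gleichung für die Geschwindigkeit v(t) = -24·sin(3·t), setzen wir t = pi/2 ein und erhalten v = 24.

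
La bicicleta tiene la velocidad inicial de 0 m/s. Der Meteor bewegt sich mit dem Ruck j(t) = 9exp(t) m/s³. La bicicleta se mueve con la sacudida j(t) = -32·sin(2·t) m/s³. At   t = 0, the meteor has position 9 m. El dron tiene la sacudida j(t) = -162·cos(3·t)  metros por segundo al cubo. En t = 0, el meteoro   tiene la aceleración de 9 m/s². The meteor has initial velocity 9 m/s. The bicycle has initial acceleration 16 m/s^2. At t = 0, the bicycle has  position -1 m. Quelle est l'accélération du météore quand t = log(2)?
En partant du jerk j(t) = 9·exp(t), nous prenons 1 primitive. La primitive du jerk, avec a(0) = 9, donne l'accélération: a(t) = 9·exp(t). De l'équation de l'accélération a(t) = 9·exp(t), nous substituons t = log(2) pour obtenir a = 18.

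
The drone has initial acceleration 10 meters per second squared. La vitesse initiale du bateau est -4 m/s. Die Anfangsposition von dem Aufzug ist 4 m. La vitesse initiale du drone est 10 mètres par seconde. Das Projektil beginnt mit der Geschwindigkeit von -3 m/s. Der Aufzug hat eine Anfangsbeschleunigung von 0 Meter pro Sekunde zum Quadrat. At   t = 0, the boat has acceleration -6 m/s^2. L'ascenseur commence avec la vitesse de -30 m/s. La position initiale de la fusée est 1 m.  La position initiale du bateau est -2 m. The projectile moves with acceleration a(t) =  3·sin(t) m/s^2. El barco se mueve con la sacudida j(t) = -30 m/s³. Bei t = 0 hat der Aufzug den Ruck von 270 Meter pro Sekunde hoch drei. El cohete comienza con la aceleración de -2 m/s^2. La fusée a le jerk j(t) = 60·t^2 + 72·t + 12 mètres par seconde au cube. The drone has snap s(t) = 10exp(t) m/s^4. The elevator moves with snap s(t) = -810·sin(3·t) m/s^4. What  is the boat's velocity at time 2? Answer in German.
Wir müssen unsere Gleichung für den Ruck j(t) = -30 2-mal integrieren. Mit ∫j(t)dt und Anwendung von a(0) = -6, finden wir a(t) = -30·t - 6. Durch Integration von der Beschleunigung und Verwendung der Anfangsbedingung v(0) = -4, erhalten wir v(t) = -15·t^2 - 6·t - 4. Aus der Gleichung für die Geschwindigkeit v(t) = -15·t^2 - 6·t - 4, setzen wir t = 2 ein und erhalten v = -76.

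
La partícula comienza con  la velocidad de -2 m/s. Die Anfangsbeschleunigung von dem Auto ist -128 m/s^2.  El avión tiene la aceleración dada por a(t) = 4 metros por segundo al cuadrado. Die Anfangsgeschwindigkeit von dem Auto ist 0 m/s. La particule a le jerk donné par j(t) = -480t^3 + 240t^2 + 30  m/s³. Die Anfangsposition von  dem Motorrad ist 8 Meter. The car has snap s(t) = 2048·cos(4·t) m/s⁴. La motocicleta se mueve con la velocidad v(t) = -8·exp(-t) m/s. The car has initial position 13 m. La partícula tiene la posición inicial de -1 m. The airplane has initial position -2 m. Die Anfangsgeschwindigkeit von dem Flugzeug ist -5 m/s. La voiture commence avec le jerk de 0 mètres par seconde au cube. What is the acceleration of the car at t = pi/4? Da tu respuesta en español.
Partiendo del snap s(t) = 2048·cos(4·t), tomamos 2 antiderivadas. Integrando el snap y usando la condición inicial j(0) = 0, obtenemos j(t) = 512·sin(4·t). Tomando ∫j(t)dt y aplicando a(0) = -128, encontramos a(t) = -128·cos(4·t). De la ecuación de la aceleración a(t) = -128·cos(4·t), sustituimos t = pi/4 para obtener a = 128.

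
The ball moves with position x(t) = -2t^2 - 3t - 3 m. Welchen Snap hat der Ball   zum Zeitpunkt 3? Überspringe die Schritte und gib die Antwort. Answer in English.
The snap at t = 3 is s = 0.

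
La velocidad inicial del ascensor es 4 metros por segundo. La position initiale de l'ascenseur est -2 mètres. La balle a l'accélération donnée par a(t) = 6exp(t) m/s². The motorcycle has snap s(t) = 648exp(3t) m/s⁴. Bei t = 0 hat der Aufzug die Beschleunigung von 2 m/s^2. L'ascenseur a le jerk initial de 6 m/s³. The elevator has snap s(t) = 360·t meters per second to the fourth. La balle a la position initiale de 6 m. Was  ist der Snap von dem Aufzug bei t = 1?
Wir haben den Snap s(t) = 360·t. Durch Einsetzen von t = 1: s(1) = 360.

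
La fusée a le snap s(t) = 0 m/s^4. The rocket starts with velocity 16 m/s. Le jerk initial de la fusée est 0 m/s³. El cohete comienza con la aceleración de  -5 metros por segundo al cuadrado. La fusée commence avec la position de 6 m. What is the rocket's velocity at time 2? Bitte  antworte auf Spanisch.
Partiendo del snap s(t) = 0, tomamos 3 antiderivadas. La antiderivada del snap es la sacudida. Usando j(0) = 0, obtenemos j(t) = 0. Integrando la sacudida y usando la condición inicial a(0) = -5, obtenemos a(t) = -5. La antiderivada de la aceleración es la velocidad. Usando v(0) = 16, obtenemos v(t) = 16 - 5·t. De la ecuación de la velocidad v(t) = 16 - 5·t, sustituimos t = 2 para obtener v = 6.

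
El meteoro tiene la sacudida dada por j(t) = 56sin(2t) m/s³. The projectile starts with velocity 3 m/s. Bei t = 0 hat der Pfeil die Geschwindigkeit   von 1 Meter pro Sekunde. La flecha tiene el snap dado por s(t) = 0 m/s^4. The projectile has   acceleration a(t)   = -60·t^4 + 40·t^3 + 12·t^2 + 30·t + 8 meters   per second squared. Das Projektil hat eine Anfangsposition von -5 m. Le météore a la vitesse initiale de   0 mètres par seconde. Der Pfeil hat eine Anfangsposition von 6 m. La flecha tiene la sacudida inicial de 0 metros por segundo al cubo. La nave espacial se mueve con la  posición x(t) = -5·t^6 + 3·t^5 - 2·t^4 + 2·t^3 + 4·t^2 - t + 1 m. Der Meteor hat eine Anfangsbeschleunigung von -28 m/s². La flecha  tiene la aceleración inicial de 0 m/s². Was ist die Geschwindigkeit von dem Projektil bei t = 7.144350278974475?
Wir müssen das Integral unserer Gleichung für die Beschleunigung a(t) = -60·t^4 + 40·t^3 + 12·t^2 + 30·t + 8 1-mal finden. Die Stammfunktion von der Beschleunigung ist die Geschwindigkeit. Mit v(0) = 3 erhalten wir v(t) = -12·t^5 + 10·t^4 + 4·t^3 + 15·t^2 + 8·t + 3. Mit v(t) = -12·t^5 + 10·t^4 + 4·t^3 + 15·t^2 + 8·t + 3 und Einsetzen von t = 7.144350278974475, finden wir v = -195017.606996764.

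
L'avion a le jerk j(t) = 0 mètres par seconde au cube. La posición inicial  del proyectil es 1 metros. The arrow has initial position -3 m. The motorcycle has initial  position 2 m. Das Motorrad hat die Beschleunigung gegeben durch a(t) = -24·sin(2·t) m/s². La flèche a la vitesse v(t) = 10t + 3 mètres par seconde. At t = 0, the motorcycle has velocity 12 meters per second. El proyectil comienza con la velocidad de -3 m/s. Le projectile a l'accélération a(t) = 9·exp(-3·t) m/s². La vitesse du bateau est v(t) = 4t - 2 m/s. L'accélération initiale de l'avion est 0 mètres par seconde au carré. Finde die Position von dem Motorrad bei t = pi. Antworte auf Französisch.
Pour résoudre ceci, nous devons prendre 2 primitives de notre équation de l'accélération a(t) = -24·sin(2·t). En intégrant l'accélération et en utilisant la condition initiale v(0) = 12, nous obtenons v(t) = 12·cos(2·t). En intégrant la vitesse et en utilisant la condition initiale x(0) = 2, nous obtenons x(t) = 6·sin(2·t) + 2. En utilisant x(t) = 6·sin(2·t) + 2 et en substituant t = pi, nous trouvons x = 2.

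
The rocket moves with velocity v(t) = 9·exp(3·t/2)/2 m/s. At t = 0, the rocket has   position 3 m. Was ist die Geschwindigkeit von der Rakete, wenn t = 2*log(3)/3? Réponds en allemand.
Mit v(t) = 9·exp(3·t/2)/2 und Einsetzen von t = 2*log(3)/3, finden wir v = 27/2.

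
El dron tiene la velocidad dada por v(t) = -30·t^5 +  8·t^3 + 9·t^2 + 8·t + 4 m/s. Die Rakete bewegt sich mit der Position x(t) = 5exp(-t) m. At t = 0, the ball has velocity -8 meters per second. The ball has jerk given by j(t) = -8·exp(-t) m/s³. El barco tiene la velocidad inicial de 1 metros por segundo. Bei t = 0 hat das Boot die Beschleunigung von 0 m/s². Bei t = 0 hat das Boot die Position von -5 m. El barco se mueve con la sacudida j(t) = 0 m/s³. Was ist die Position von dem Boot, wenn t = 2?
Wir müssen unsere Gleichung für den Ruck j(t) = 0 3-mal integrieren. Durch Integration von dem Ruck und Verwendung der Anfangsbedingung a(0) = 0, erhalten wir a(t) = 0. Die Stammfunktion von der Beschleunigung ist die Geschwindigkeit. Mit v(0) = 1 erhalten wir v(t) = 1. Durch Integration von der Geschwindigkeit und Verwendung der Anfangsbedingung x(0) = -5, erhalten wir x(t) = t - 5. Mit x(t) = t - 5 und Einsetzen von t = 2, finden wir x = -3.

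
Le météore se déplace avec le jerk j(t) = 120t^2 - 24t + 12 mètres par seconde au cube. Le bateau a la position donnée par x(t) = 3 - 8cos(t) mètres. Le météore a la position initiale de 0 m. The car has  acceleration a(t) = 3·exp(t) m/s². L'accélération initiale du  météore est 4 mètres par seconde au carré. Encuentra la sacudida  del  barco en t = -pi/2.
Debemos derivar nuestra ecuación de la posición x(t) = 3 - 8·cos(t) 3 veces. Tomando d/dt de x(t), encontramos v(t) = 8·sin(t). Derivando la velocidad, obtenemos la aceleración: a(t) = 8·cos(t). La derivada de la aceleración da la sacudida: j(t) = -8·sin(t). De la ecuación de la sacudida j(t) = -8·sin(t), sustituimos t = -pi/2 para obtener j = 8.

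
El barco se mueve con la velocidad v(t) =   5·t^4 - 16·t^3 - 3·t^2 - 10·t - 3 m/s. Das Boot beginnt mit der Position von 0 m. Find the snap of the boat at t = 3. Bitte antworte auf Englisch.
We must differentiate our velocity equation v(t) = 5·t^4 - 16·t^3 - 3·t^2 - 10·t - 3 3 times. Differentiating velocity, we get acceleration: a(t) = 20·t^3 - 48·t^2 - 6·t - 10. The derivative of acceleration gives jerk: j(t) = 60·t^2 - 96·t - 6. Differentiating jerk, we get snap: s(t) = 120·t - 96. From the given snap equation s(t) = 120·t - 96, we substitute t = 3 to get s = 264.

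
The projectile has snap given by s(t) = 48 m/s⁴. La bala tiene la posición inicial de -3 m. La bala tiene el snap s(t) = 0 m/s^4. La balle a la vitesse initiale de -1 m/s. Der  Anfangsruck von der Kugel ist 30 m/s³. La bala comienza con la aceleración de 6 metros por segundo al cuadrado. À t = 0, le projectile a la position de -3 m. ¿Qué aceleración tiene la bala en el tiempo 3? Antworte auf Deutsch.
Um dies zu lösen, müssen wir 2 Stammfunktionen unserer Gleichung für den Snap s(t) = 0 finden. Die Stammfunktion von dem Snap ist der Ruck. Mit j(0) = 30 erhalten wir j(t) = 30. Durch Integration von dem Ruck und Verwendung der Anfangsbedingung a(0) = 6, erhalten wir a(t) = 30·t + 6. Aus der Gleichung für die Beschleunigung a(t) = 30·t + 6, setzen wir t = 3 ein und erhalten a = 96.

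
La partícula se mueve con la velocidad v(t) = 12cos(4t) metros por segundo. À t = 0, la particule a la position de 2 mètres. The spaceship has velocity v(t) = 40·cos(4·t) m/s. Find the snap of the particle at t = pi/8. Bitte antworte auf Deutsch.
Wir müssen unsere Gleichung für die Geschwindigkeit v(t) = 12·cos(4·t) 3-mal ableiten. Mit d/dt von v(t) finden wir a(t) = -48·sin(4·t). Durch Ableiten von der Beschleunigung erhalten wir den Ruck: j(t) = -192·cos(4·t). Durch Ableiten von dem Ruck erhalten wir den Snap: s(t) = 768·sin(4·t). Mit s(t) = 768·sin(4·t) und Einsetzen von t = pi/8, finden wir s = 768.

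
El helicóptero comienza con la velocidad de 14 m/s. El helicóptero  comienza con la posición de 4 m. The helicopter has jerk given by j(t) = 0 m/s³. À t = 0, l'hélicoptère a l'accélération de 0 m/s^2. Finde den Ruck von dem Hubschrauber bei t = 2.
Aus der Gleichung für den Ruck j(t) = 0, setzen wir t = 2 ein und erhalten j = 0.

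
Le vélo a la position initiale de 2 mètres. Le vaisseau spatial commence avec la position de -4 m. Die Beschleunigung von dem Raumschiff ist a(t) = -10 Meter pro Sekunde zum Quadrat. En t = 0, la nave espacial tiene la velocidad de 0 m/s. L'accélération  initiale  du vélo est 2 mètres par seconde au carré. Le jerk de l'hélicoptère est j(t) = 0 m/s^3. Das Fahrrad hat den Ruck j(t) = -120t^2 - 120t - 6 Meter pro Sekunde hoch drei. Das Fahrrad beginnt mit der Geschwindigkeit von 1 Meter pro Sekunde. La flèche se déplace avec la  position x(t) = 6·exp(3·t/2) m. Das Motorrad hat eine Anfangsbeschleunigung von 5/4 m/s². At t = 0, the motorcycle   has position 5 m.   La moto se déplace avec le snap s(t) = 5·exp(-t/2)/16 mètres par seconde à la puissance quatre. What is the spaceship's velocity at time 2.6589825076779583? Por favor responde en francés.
Pour résoudre ceci, nous devons prendre 1 primitive de notre équation de l'accélération a(t) = -10. L'intégrale de l'accélération est la vitesse. En utilisant v(0) = 0, nous obtenons v(t) = -10·t. En utilisant v(t) = -10·t et en substituant t = 2.6589825076779583, nous trouvons v = -26.5898250767796.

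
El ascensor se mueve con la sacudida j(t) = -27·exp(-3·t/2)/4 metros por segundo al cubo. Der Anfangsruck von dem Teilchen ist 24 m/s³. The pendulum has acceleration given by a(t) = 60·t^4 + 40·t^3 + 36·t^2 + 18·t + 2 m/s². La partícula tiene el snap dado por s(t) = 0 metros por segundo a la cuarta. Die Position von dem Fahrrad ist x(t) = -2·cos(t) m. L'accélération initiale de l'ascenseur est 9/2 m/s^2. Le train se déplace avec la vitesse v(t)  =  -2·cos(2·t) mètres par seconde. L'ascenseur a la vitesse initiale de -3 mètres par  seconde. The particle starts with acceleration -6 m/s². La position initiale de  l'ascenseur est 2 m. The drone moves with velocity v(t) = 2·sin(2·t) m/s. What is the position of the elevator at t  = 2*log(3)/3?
Starting from jerk j(t) = -27·exp(-3·t/2)/4, we take 3 integrals. Taking ∫j(t)dt and applying a(0) = 9/2, we find a(t) = 9·exp(-3·t/2)/2. The integral of acceleration, with v(0) = -3, gives velocity: v(t) = -3·exp(-3·t/2). Finding the antiderivative of v(t) and using x(0) = 2: x(t) = 2·exp(-3·t/2). Using x(t) = 2·exp(-3·t/2) and substituting t = 2*log(3)/3, we find x = 2/3.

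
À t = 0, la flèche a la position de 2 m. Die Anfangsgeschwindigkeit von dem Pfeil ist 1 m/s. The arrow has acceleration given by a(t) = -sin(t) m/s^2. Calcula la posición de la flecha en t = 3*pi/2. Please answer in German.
Wir müssen das Integral unserer Gleichung für die Beschleunigung a(t) = -sin(t) 2-mal finden. Mit ∫a(t)dt und Anwendung von v(0) = 1, finden wir v(t) = cos(t). Das Integral von der Geschwindigkeit ist die Position. Mit x(0) = 2 erhalten wir x(t) = sin(t) + 2. Mit x(t) = sin(t) + 2 und Einsetzen von t = 3*pi/2, finden wir x = 1.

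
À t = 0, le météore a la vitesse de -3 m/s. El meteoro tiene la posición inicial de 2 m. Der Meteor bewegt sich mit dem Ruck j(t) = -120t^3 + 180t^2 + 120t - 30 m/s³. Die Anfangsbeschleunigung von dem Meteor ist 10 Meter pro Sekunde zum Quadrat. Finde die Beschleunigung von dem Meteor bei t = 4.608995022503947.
Wir müssen unsere Gleichung für den Ruck j(t) = -120·t^3 + 180·t^2 + 120·t - 30 1-mal integrieren. Durch Integration von dem Ruck und Verwendung der Anfangsbedingung a(0) = 10, erhalten wir a(t) = -30·t^4 + 60·t^3 + 60·t^2 - 30·t + 10. Mit a(t) = -30·t^4 + 60·t^3 + 60·t^2 - 30·t + 10 und Einsetzen von t = 4.608995022503947, finden wir a = -6516.95377924634.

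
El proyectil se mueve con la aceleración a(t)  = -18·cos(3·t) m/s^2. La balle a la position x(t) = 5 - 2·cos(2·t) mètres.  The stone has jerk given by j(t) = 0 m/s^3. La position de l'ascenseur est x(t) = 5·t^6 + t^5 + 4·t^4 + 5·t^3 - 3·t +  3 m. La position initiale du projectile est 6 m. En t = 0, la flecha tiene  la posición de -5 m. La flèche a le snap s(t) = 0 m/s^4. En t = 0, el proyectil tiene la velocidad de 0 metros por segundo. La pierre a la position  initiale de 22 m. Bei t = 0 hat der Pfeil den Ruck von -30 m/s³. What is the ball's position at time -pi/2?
Using x(t) = 5 - 2·cos(2·t) and substituting t = -pi/2, we find x = 7.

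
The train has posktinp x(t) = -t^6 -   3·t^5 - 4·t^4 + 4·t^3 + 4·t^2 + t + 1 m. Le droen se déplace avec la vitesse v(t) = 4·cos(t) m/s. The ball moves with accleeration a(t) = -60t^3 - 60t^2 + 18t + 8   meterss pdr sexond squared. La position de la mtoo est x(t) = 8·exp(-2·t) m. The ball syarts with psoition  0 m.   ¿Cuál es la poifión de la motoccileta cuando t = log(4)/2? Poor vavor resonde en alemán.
Mit x(t) = 8·exp(-2·t) und Einsetzen von t = log(4)/2, finden wir x = 2.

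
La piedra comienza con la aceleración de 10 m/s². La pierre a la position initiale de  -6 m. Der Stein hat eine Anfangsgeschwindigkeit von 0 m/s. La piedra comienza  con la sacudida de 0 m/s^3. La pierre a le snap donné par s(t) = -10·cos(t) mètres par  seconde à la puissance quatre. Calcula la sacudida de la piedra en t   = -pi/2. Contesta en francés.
Nous devons trouver la primitive de notre équation du snap s(t) = -10·cos(t) 1 fois. En intégrant le snap et en utilisant la condition initiale j(0) = 0, nous obtenons j(t) = -10·sin(t). De l'équation du jerk j(t) = -10·sin(t), nous substituons t = -pi/2 pour obtenir j = 10.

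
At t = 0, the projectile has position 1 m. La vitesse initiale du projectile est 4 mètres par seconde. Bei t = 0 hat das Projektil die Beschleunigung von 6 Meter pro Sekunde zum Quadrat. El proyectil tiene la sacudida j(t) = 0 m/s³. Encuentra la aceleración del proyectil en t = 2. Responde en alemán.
Ausgehend von dem Ruck j(t) = 0, nehmen wir 1 Stammfunktion. Das Integral von dem Ruck, mit a(0) = 6, ergibt die Beschleunigung: a(t) = 6. Mit a(t) = 6 und Einsetzen von t = 2, finden wir a = 6.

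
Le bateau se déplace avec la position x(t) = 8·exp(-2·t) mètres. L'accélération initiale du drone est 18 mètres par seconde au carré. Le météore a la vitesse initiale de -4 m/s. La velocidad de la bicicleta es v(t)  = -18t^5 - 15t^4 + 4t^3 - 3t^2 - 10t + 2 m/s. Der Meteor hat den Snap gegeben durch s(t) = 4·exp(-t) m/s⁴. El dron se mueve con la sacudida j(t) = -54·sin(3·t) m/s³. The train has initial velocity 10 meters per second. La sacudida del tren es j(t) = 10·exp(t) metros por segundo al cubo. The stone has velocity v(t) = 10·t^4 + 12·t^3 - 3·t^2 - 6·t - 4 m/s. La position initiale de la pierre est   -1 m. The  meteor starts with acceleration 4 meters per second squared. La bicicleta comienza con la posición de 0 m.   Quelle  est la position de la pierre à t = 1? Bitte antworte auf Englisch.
We need to integrate our velocity equation v(t) = 10·t^4 + 12·t^3 - 3·t^2 - 6·t - 4 1 time. The integral of velocity, with x(0) = -1, gives position: x(t) = 2·t^5 + 3·t^4 - t^3 - 3·t^2 - 4·t - 1. We have position x(t) = 2·t^5 + 3·t^4 - t^3 - 3·t^2 - 4·t - 1. Substituting t = 1: x(1) = -4.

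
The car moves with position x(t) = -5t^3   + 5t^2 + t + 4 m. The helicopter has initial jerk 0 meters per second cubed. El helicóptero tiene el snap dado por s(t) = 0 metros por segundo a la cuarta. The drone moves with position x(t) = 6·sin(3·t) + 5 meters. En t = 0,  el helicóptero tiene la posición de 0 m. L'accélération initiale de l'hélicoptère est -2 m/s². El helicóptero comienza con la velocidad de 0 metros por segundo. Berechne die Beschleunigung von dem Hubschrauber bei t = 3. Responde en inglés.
To solve this, we need to take 2 integrals of our snap equation s(t) = 0. The antiderivative of snap, with j(0) = 0, gives jerk: j(t) = 0. Finding the integral of j(t) and using a(0) = -2: a(t) = -2. We have acceleration a(t) = -2. Substituting t = 3: a(3) = -2.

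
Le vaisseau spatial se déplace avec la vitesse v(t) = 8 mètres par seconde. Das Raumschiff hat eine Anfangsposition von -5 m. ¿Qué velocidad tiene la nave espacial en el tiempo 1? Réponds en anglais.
We have velocity v(t) = 8. Substituting t = 1: v(1) = 8.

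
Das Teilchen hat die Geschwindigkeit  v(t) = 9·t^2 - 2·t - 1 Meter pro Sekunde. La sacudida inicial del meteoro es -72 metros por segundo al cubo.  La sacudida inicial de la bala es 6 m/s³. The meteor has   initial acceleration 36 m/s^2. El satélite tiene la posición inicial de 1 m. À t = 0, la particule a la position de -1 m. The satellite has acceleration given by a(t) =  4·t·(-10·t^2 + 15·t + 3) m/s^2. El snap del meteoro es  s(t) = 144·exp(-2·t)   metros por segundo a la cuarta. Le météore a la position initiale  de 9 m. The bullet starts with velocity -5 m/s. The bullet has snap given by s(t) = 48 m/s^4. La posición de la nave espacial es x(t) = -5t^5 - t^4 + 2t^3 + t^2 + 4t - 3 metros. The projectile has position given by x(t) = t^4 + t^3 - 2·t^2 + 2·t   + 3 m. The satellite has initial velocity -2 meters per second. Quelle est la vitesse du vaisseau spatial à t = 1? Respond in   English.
Starting from position x(t) = -5·t^5 - t^4 + 2·t^3 + t^2 + 4·t - 3, we take 1 derivative. Differentiating position, we get velocity: v(t) = -25·t^4 - 4·t^3 + 6·t^2 + 2·t + 4. From the given velocity equation v(t) = -25·t^4 - 4·t^3 + 6·t^2 + 2·t + 4, we substitute t = 1 to get v = -17.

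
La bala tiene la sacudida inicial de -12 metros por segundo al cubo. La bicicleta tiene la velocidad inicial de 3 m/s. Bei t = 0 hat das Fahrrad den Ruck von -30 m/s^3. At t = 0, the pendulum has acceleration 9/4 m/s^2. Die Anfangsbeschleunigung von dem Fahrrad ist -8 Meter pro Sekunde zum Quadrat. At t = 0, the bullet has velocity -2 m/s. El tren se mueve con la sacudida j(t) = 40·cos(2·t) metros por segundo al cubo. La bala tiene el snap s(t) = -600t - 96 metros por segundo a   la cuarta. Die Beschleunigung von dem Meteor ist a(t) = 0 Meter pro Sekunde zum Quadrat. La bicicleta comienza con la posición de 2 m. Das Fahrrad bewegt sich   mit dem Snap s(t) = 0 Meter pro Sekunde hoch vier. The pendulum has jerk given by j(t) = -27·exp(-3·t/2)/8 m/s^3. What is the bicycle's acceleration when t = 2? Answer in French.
En partant du snap s(t) = 0, nous prenons 2 intégrales. La primitive du snap est le jerk. En utilisant j(0) = -30, nous obtenons j(t) = -30. En intégrant le jerk et en utilisant la condition initiale a(0) = -8, nous obtenons a(t) = -30·t - 8. Nous avons l'accélération a(t) = -30·t - 8. En substituant t = 2: a(2) = -68.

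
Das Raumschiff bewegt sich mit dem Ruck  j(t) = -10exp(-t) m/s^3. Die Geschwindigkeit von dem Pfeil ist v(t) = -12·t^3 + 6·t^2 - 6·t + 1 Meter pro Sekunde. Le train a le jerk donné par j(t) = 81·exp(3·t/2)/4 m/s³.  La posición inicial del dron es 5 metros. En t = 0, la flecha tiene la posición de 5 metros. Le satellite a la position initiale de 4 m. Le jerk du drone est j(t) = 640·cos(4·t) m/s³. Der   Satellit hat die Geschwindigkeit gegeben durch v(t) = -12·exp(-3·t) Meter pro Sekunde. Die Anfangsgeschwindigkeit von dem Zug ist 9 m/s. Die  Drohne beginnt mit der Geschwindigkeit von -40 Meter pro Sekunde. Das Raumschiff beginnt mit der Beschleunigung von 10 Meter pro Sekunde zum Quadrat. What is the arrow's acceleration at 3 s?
We must differentiate our velocity equation v(t) = -12·t^3 + 6·t^2 - 6·t + 1 1 time. Differentiating velocity, we get acceleration: a(t) = -36·t^2 + 12·t - 6. From the given acceleration equation a(t) = -36·t^2 + 12·t - 6, we substitute t = 3 to get a = -294.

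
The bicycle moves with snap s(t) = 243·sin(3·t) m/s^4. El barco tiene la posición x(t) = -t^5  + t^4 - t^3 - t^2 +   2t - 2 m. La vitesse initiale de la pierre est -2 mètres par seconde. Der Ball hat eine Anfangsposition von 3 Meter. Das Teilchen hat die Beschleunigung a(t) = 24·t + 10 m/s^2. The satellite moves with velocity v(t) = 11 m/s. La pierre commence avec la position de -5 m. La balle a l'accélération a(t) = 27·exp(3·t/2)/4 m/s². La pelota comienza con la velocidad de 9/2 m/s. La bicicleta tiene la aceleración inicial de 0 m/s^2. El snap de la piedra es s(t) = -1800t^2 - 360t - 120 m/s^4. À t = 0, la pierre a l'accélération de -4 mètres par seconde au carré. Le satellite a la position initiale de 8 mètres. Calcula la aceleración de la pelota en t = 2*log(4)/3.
De la ecuación de la aceleración a(t) = 27·exp(3·t/2)/4, sustituimos t = 2*log(4)/3 para obtener a = 27.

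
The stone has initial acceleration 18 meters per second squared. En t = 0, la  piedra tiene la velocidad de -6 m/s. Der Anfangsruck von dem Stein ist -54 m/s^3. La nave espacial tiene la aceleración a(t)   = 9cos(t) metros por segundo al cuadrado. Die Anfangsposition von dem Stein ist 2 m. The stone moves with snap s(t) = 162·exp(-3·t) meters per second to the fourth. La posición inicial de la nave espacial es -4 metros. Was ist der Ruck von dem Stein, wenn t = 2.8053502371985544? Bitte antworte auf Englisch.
Starting from snap s(t) = 162·exp(-3·t), we take 1 integral. The antiderivative of snap is jerk. Using j(0) = -54, we get j(t) = -54·exp(-3·t). Using j(t) = -54·exp(-3·t) and substituting t = 2.8053502371985544, we find j = -0.0119494901709759.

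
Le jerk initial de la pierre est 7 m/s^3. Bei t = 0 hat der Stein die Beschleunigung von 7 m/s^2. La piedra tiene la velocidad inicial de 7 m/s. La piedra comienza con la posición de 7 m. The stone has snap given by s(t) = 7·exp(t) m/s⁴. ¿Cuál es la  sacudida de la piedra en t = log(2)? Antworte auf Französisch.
En partant du snap s(t) = 7·exp(t), nous prenons 1 intégrale. En prenant ∫s(t)dt et en appliquant j(0) = 7, nous trouvons j(t) = 7·exp(t). De l'équation du jerk j(t) = 7·exp(t), nous substituons t = log(2) pour obtenir j = 14.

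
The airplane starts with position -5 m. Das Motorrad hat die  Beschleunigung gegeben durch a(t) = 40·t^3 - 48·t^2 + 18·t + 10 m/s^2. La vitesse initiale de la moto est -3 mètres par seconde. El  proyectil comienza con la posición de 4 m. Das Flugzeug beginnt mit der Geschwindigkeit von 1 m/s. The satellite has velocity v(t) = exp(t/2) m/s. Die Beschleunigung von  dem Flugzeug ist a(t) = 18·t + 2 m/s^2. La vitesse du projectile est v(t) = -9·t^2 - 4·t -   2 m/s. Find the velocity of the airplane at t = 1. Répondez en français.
Nous devons trouver l'intégrale de notre équation de l'accélération a(t) = 18·t + 2 1 fois. La primitive de l'accélération est la vitesse. En utilisant v(0) = 1, nous obtenons v(t) = 9·t^2 + 2·t + 1. Nous avons la vitesse v(t) = 9·t^2 + 2·t + 1. En substituant t = 1: v(1) = 12.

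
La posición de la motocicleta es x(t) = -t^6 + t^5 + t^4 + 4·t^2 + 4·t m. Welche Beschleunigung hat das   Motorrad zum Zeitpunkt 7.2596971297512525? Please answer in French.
Pour résoudre ceci, nous devons prendre 2 dérivées de notre équation de la position x(t) = -t^6 + t^5 + t^4 + 4·t^2 + 4·t. La dérivée de la position donne la vitesse: v(t) = -6·t^5 + 5·t^4 + 4·t^3 + 8·t + 4. En prenant d/dt de v(t), nous trouvons a(t) = -30·t^4 + 20·t^3 + 12·t^2 + 8. De l'équation de l'accélération a(t) = -30·t^4 + 20·t^3 + 12·t^2 + 8, nous substituons t = 7.2596971297512525 pour obtenir a = -75036.2021710557.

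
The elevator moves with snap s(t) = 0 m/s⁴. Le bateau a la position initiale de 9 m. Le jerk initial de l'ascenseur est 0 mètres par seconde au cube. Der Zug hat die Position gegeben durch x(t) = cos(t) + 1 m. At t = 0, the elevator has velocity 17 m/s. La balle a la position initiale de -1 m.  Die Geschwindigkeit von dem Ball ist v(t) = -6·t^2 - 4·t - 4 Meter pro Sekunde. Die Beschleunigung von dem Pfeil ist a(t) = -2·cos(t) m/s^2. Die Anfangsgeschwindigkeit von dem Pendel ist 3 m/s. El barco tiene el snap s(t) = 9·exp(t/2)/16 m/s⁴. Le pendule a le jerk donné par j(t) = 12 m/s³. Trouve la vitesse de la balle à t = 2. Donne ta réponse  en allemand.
Mit v(t) = -6·t^2 - 4·t - 4 und Einsetzen von t = 2, finden wir v = -36.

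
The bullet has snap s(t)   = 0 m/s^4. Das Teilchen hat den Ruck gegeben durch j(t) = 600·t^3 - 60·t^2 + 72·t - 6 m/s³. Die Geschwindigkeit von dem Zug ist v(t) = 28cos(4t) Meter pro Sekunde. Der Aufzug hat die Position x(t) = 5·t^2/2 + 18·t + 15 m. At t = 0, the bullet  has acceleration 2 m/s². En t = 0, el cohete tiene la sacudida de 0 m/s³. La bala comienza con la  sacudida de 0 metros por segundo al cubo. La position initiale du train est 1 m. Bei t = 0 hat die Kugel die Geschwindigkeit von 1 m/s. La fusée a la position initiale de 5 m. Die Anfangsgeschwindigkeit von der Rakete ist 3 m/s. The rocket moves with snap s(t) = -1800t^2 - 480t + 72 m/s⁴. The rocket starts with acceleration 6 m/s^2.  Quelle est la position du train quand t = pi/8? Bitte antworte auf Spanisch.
Para resolver esto, necesitamos tomar 1 antiderivada de nuestra ecuación de la velocidad v(t) = 28·cos(4·t). Integrando la velocidad y usando la condición inicial x(0) = 1, obtenemos x(t) = 7·sin(4·t) + 1. De la ecuación de la posición x(t) = 7·sin(4·t) + 1, sustituimos t = pi/8 para obtener x = 8.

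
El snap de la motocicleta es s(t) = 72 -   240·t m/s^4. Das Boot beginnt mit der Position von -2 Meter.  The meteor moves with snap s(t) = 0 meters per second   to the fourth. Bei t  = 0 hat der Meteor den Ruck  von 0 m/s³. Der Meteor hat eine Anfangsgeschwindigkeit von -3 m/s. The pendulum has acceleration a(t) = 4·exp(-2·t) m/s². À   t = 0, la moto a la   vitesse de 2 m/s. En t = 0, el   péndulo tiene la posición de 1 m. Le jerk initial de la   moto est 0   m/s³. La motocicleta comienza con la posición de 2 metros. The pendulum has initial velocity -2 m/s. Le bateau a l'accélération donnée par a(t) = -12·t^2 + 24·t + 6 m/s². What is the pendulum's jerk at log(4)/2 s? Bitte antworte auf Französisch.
En partant de l'accélération a(t) = 4·exp(-2·t), nous prenons 1 dérivée. En prenant d/dt de a(t), nous trouvons j(t) = -8·exp(-2·t). De l'équation du jerk j(t) = -8·exp(-2·t), nous substituons t = log(4)/2 pour obtenir j = -2.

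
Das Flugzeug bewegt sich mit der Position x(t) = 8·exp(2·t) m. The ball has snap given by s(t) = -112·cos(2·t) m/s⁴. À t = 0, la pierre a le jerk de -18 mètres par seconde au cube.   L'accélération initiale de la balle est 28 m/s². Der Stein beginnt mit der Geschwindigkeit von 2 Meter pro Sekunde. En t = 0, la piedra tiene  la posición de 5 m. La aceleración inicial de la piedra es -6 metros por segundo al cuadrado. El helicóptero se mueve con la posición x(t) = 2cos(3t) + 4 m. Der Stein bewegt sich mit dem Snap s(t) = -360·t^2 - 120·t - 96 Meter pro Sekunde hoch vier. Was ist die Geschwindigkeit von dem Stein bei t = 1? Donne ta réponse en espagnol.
Debemos encontrar la antiderivada de nuestra ecuación del snap s(t) = -360·t^2 - 120·t - 96 3 veces. La integral del snap, con j(0) = -18, da la sacudida: j(t) = -120·t^3 - 60·t^2 - 96·t - 18. La integral de la sacudida es la aceleración. Usando a(0) = -6, obtenemos a(t) = -30·t^4 - 20·t^3 - 48·t^2 - 18·t - 6. La antiderivada de la aceleración es la velocidad. Usando v(0) = 2, obtenemos v(t) = -6·t^5 - 5·t^4 - 16·t^3 - 9·t^2 - 6·t + 2. De la ecuación de la velocidad v(t) = -6·t^5 - 5·t^4 - 16·t^3 - 9·t^2 - 6·t + 2, sustituimos t = 1 para obtener v = -40.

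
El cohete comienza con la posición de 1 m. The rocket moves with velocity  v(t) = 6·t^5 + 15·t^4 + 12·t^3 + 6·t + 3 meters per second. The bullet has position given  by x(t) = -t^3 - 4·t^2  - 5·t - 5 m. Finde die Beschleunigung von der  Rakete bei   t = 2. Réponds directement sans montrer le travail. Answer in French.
L'accélération à t = 2 est a = 1110.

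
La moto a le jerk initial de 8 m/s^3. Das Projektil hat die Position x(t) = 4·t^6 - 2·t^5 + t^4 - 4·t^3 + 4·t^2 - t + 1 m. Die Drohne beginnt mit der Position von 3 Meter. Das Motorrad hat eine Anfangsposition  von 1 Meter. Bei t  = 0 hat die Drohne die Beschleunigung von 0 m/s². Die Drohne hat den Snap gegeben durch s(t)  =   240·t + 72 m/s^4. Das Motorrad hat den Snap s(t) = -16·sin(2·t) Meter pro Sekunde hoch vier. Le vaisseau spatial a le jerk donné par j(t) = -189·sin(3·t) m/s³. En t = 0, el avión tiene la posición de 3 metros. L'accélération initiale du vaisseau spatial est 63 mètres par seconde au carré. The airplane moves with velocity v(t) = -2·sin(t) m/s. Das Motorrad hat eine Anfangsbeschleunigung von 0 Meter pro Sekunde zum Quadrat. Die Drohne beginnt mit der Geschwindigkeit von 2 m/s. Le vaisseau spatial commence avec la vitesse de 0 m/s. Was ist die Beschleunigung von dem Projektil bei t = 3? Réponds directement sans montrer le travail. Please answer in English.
The acceleration at t = 3 is a = 8684.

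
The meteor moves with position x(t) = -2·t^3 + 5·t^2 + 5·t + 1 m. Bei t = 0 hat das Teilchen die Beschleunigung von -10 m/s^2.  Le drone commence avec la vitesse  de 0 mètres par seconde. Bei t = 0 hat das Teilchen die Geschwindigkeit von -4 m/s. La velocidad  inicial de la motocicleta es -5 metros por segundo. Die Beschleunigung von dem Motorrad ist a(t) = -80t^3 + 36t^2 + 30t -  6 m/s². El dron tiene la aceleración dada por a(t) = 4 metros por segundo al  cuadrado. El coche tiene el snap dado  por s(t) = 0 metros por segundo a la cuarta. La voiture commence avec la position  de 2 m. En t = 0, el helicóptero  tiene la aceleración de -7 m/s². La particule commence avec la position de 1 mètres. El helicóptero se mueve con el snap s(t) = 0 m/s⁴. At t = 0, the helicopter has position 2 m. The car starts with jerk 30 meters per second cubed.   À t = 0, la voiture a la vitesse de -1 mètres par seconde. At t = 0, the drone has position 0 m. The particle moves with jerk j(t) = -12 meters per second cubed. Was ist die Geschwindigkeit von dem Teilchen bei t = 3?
Wir müssen unsere Gleichung für den Ruck j(t) = -12 2-mal integrieren. Die Stammfunktion von dem Ruck ist die Beschleunigung. Mit a(0) = -10 erhalten wir a(t) = -12·t - 10. Das Integral von der Beschleunigung ist die Geschwindigkeit. Mit v(0) = -4 erhalten wir v(t) = -6·t^2 - 10·t - 4. Mit v(t) = -6·t^2 - 10·t - 4 und Einsetzen von t = 3, finden wir v = -88.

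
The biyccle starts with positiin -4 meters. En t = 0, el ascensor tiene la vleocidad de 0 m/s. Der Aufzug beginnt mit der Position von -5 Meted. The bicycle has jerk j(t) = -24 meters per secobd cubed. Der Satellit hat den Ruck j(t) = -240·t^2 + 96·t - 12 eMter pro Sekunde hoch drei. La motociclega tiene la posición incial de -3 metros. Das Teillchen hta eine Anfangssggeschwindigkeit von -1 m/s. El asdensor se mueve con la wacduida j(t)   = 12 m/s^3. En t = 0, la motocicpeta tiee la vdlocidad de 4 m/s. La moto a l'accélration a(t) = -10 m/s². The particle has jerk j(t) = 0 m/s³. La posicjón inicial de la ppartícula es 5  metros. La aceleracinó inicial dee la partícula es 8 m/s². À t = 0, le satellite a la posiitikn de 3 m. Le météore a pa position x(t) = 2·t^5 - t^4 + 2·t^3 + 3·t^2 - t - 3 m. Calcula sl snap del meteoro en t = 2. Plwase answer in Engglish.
Starting from position x(t) = 2·t^5 - t^4 + 2·t^3 + 3·t^2 - t - 3, we take 4 derivatives. Differentiating position, we get velocity: v(t) = 10·t^4 - 4·t^3 + 6·t^2 + 6·t - 1. The derivative of velocity gives acceleration: a(t) = 40·t^3 - 12·t^2 + 12·t + 6. The derivative of acceleration gives jerk: j(t) = 120·t^2 - 24·t + 12. Taking d/dt of j(t), we find s(t) = 240·t - 24. From the given snap equation s(t) = 240·t - 24, we substitute t = 2 to get s = 456.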